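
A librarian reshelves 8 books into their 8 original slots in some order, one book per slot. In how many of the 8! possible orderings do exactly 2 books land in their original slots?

Pick the 2 fixed positions: C(8,2) = 28 ways.
The remaining 6 must be deranged: !6 = 265.
Total: 28 × 265 = 7420.

7420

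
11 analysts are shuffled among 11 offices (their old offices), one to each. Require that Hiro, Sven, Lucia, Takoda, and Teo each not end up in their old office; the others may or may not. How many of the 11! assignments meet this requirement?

25022880

Let A_j be the event that the j-th constrained one is fixed. By inclusion-exclusion over the 5 events:
Σ_{j=0}^{5} (-1)^j C(5,j)(11-j)!
= C(5,0)·11! - C(5,1)·10! + C(5,2)·9! - C(5,3)·8! + C(5,4)·7! - C(5,5)·6!
= 39916800 - 18144000 + 3628800 - 403200 + 25200 - 720
= 25022880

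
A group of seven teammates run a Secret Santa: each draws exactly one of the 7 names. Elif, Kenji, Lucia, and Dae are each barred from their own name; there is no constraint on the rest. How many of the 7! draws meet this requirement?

2790

Inclusion-exclusion on the 4 forbidden self-matches:
Σ_{j=0}^{4} (-1)^j C(4,j)(7-j)!
= C(4,0)·7! - C(4,1)·6! + C(4,2)·5! - C(4,3)·4! + C(4,4)·3!
= 5040 - 2880 + 720 - 96 + 6
= 2790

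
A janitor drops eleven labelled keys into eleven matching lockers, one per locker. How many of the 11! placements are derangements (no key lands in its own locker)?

14684570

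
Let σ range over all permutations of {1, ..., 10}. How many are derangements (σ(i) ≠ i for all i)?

1334961

Use !n = (n-1)(!(n-1) + !(n-2)).
!10 = 9·(133496 + 14833) = 9·148329 = 1334961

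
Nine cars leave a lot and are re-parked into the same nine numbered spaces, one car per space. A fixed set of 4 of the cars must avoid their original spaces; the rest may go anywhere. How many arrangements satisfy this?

229080

Let A_j be the event that the j-th constrained one is fixed. By inclusion-exclusion over the 4 events:
Σ_{j=0}^{4} (-1)^j C(4,j)(9-j)!
= C(4,0)·9! - C(4,1)·8! + C(4,2)·7! - C(4,3)·6! + C(4,4)·5!
= 362880 - 161280 + 30240 - 2880 + 120
= 229080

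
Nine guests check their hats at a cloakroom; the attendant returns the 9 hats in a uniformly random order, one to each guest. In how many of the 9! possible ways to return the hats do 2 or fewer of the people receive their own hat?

333737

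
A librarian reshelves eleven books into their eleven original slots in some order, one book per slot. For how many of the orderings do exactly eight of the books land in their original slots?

330

Pick the 8 fixed positions: C(11,8) = 165 ways.
The other 3 form a derangement: !3 = 2.
Total: 165 × 2 = 330.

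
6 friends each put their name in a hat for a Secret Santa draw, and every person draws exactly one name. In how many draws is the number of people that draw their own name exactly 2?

Choose which 2 of the 6 are fixed: C(6,2) = 15.
The other 4 form a derangement: !4 = 9.
Total: 15 × 9 = 135.

135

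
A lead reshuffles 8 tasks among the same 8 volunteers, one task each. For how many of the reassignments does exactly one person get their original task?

14832

Choose which one of the 8 is fixed: C(8,1) = 8.
The other 7 form a derangement: !7 = 1854.
Total: 8 × 1854 = 14832.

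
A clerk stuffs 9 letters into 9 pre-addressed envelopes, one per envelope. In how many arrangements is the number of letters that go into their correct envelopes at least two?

# with exactly i fixed is C(9,i)·!(9-i); sum over i=2..9:
  i=2: C(9,2)·!7 = 36·1854 = 66744
  i=3: C(9,3)·!6 = 84·265 = 22260
  i=4: C(9,4)·!5 = 126·44 = 5544
  i=5: C(9,5)·!4 = 126·9 = 1134
  i=6: C(9,6)·!3 = 84·2 = 168
  i=7: C(9,7)·!2 = 36·1 = 36
  i=8: C(9,8)·!1 = 9·0 = 0
  i=9: C(9,9)·!0 = 1·1 = 1
Total = 95887.

95887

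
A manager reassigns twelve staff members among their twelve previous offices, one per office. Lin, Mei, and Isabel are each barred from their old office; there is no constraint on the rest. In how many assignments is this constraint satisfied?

Let A_j be the event that the j-th constrained one is fixed. By inclusion-exclusion over the 3 events:
Σ_{j=0}^{3} (-1)^j C(3,j)(12-j)!
= C(3,0)·12! - C(3,1)·11! + C(3,2)·10! - C(3,3)·9!
= 479001600 - 119750400 + 10886400 - 362880
= 369774720

369774720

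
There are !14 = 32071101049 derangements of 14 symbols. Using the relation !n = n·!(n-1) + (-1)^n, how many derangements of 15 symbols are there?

!15 = 15·32071101049 - 1 = 481066515734.

481066515734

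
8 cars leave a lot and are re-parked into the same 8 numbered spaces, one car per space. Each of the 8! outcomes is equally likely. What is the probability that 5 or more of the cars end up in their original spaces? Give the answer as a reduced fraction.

47/13440

Favorable outcomes: Σ_{i≥5} C(8,i)·!(8-i) = 56·2 + 28·1 + 8·0 + 1·1 = 141.
Total outcomes: 8! = 40320.
Probability = 141/40320 = 47/13440.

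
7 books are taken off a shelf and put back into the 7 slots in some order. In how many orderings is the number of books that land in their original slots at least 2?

# with exactly i fixed is C(7,i)·!(7-i); sum over i=2..7:
  i=2: C(7,2)·!5 = 21·44 = 924
  i=3: C(7,3)·!4 = 35·9 = 315
  i=4: C(7,4)·!3 = 35·2 = 70
  i=5: C(7,5)·!2 = 21·1 = 21
  i=6: C(7,6)·!1 = 7·0 = 0
  i=7: C(7,7)·!0 = 1·1 = 1
Total = 1331.

1331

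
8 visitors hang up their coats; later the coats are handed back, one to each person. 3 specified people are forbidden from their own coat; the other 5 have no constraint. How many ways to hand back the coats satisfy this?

Inclusion-exclusion on the 3 forbidden self-matches:
Σ_{j=0}^{3} (-1)^j C(3,j)(8-j)!
= C(3,0)·8! - C(3,1)·7! + C(3,2)·6! - C(3,3)·5!
= 40320 - 15120 + 2160 - 120
= 27240

27240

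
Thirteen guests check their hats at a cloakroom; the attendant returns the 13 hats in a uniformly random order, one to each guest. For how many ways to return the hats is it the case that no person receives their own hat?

Use !n = (n-1)(!(n-1) + !(n-2)).
!13 = 12·(176214841 + 14684570) = 12·190899411 = 2290792932

2290792932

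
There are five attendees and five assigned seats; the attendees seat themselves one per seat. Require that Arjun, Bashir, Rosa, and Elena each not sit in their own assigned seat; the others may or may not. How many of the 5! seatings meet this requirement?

Inclusion-exclusion on the 4 forbidden self-matches:
Σ_{j=0}^{4} (-1)^j C(4,j)(5-j)!
= C(4,0)·5! - C(4,1)·4! + C(4,2)·3! - C(4,3)·2! + C(4,4)·1!
= 120 - 96 + 36 - 8 + 1
= 53

53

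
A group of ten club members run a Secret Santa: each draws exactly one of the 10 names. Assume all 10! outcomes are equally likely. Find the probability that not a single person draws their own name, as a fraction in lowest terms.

16481/44800

Favorable outcomes: !10 = 1334961.
Total outcomes: 10! = 3628800.
Probability = 1334961/3628800 = 16481/44800.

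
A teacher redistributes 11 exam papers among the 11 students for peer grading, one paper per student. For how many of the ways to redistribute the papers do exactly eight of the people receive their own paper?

Pick the 8 fixed positions: C(11,8) = 165 ways.
The remaining 3 must be deranged: !3 = 2.
Total: 165 × 2 = 330.

330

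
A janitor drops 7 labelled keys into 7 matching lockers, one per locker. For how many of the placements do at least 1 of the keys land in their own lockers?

3186

# with exactly i fixed is C(7,i)·!(7-i); sum over i=1..7:
  i=1: C(7,1)·!6 = 7·265 = 1855
  i=2: C(7,2)·!5 = 21·44 = 924
  i=3: C(7,3)·!4 = 35·9 = 315
  i=4: C(7,4)·!3 = 35·2 = 70
  i=5: C(7,5)·!2 = 21·1 = 21
  i=6: C(7,6)·!1 = 7·0 = 0
  i=7: C(7,7)·!0 = 1·1 = 1
Total = 3186.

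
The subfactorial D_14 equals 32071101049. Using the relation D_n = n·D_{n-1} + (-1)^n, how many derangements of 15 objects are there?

481066515734

D_15 = 15·32071101049 - 1 = 481066515734.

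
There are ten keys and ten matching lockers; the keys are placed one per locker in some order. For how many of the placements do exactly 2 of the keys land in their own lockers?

Choose which 2 of the 10 are fixed: C(10,2) = 45.
The other 8 form a derangement: !8 = 14833.
Total: 45 × 14833 = 667485.

667485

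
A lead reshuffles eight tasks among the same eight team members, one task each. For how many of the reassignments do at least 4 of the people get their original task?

771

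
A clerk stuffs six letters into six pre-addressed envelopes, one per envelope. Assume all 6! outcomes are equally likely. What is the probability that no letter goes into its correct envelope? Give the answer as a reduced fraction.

Favorable outcomes: !6 = 265.
Total outcomes: 6! = 720.
Probability = 265/720 = 53/144.

53/144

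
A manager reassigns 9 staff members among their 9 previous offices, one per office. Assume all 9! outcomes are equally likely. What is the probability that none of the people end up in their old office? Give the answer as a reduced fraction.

16687/45360

Favorable outcomes: !9 = 133496.
Total outcomes: 9! = 362880.
Probability = 133496/362880 = 16687/45360.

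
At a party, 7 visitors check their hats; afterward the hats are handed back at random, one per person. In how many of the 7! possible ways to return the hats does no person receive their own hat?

The number of derangements of 7 is !7 = Σ_{k=0}^{7} (-1)^k·7!/k!
= 7! - 7!/1! + 7!/2! - 7!/3! + 7!/4! - 7!/5! + 7!/6! - 7!/7!
= 5040 - 5040 + 2520 - 840 + 210 - 42 + 7 - 1
= 1854

1854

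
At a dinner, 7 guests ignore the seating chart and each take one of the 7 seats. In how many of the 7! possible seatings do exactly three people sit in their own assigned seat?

315

Pick the 3 fixed positions: C(7,3) = 35 ways.
The remaining 4 must be deranged: !4 = 9.
Total: 35 × 9 = 315.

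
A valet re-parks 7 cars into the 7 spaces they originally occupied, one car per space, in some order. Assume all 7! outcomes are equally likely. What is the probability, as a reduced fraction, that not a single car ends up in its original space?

Favorable outcomes: !7 = 1854.
Total outcomes: 7! = 5040.
Probability = 1854/5040 = 103/280.

103/280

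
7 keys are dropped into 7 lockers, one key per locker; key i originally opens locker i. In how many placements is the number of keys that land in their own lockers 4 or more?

92

# with exactly i fixed is C(7,i)·!(7-i); sum over i=4..7:
  i=4: C(7,4)·!3 = 35·2 = 70
  i=5: C(7,5)·!2 = 21·1 = 21
  i=6: C(7,6)·!1 = 7·0 = 0
  i=7: C(7,7)·!0 = 1·1 = 1
Total = 92.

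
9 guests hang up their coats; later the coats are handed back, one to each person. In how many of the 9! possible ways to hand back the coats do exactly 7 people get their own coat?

36

Pick the 7 fixed positions: C(9,7) = 36 ways.
The remaining 2 must be deranged: !2 = 1.
Total: 36 × 1 = 36.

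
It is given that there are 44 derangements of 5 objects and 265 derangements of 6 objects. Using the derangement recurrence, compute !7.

1854

!7 = (7-1)·(!6 + !5) = 6·(265 + 44) = 6·309 = 1854.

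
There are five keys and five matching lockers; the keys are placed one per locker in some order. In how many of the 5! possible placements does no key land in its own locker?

44

By inclusion-exclusion, !5 = Σ (-1)^k · 5!/k! for k=0..5
= 5! - 5!/1! + 5!/2! - 5!/3! + 5!/4! - 5!/5!
= 120 - 120 + 60 - 20 + 5 - 1
= 44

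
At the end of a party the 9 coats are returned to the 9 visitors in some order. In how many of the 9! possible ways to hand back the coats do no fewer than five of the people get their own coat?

# with exactly i fixed is C(9,i)·!(9-i); sum over i=5..9:
  i=5: C(9,5)·!4 = 126·9 = 1134
  i=6: C(9,6)·!3 = 84·2 = 168
  i=7: C(9,7)·!2 = 36·1 = 36
  i=8: C(9,8)·!1 = 9·0 = 0
  i=9: C(9,9)·!0 = 1·1 = 1
Total = 1339.

1339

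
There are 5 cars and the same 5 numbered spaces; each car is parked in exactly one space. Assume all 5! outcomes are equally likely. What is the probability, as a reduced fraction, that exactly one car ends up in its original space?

3/8

Favorable outcomes: C(5,1)·!4 = 5·9 = 45.
Total outcomes: 5! = 120.
Probability = 45/120 = 3/8.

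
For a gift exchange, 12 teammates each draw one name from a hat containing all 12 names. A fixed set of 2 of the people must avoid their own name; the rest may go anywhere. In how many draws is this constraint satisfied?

Inclusion-exclusion on the 2 forbidden self-matches:
Σ_{j=0}^{2} (-1)^j C(2,j)(12-j)!
= C(2,0)·12! - C(2,1)·11! + C(2,2)·10!
= 479001600 - 79833600 + 3628800
= 402796800

402796800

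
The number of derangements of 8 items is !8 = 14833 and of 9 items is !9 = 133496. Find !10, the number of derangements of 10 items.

!10 = (10-1)·(!9 + !8) = 9·(133496 + 14833) = 9·148329 = 1334961.

1334961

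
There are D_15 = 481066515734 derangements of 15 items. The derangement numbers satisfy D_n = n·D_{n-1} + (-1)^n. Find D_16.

7697064251745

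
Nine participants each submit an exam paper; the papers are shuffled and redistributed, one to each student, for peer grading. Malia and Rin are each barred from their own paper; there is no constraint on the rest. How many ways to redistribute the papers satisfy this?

287280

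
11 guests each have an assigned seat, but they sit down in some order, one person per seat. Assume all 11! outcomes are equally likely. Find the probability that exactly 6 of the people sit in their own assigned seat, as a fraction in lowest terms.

Favorable outcomes: C(11,6)·!5 = 462·44 = 20328.
Total outcomes: 11! = 39916800.
Probability = 20328/39916800 = 11/21600.

11/21600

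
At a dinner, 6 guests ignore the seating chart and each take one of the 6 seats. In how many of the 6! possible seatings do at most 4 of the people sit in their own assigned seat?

719

Sum C(6,i)·!(6-i) for i = 0..4:
  i=0: C(6,0)·!6 = 1·265 = 265
  i=1: C(6,1)·!5 = 6·44 = 264
  i=2: C(6,2)·!4 = 15·9 = 135
  i=3: C(6,3)·!3 = 20·2 = 40
  i=4: C(6,4)·!2 = 15·1 = 15
Total = 719.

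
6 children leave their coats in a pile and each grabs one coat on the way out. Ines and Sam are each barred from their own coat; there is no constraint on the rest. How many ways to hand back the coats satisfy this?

504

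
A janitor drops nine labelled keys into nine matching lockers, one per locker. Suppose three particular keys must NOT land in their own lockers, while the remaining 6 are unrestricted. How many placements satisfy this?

256320

Let A_j be the event that the j-th constrained one is fixed. By inclusion-exclusion over the 3 events:
Σ_{j=0}^{3} (-1)^j C(3,j)(9-j)!
= C(3,0)·9! - C(3,1)·8! + C(3,2)·7! - C(3,3)·6!
= 362880 - 120960 + 15120 - 720
= 256320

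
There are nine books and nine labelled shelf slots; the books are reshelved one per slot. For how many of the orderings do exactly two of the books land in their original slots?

66744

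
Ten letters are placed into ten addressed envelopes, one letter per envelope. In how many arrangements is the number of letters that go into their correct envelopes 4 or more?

68914

Sum C(10,i)·!(10-i) for i = 4..10:
  i=4: C(10,4)·!6 = 210·265 = 55650
  i=5: C(10,5)·!5 = 252·44 = 11088
  i=6: C(10,6)·!4 = 210·9 = 1890
  i=7: C(10,7)·!3 = 120·2 = 240
  i=8: C(10,8)·!2 = 45·1 = 45
  i=9: C(10,9)·!1 = 10·0 = 0
  i=10: C(10,10)·!0 = 1·1 = 1
Total = 68914.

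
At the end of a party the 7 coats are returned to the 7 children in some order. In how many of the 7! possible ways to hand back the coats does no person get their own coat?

1854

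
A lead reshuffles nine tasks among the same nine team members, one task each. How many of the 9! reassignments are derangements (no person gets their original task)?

133496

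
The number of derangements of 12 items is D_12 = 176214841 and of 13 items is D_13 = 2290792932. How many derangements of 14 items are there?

32071101049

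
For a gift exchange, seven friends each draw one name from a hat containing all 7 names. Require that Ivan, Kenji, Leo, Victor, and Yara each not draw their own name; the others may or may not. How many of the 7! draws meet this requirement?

Inclusion-exclusion on the 5 forbidden self-matches:
Σ_{j=0}^{5} (-1)^j C(5,j)(7-j)!
= C(5,0)·7! - C(5,1)·6! + C(5,2)·5! - C(5,3)·4! + C(5,4)·3! - C(5,5)·2!
= 5040 - 3600 + 1200 - 240 + 30 - 2
= 2428

2428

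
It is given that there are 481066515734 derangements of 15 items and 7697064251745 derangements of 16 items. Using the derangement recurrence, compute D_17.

130850092279664

D_17 = (17-1)·(D_16 + D_15) = 16·(7697064251745 + 481066515734) = 16·8178130767479 = 130850092279664.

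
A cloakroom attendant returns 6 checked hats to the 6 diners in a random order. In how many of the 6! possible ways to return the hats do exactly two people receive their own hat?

135

Pick the 2 fixed positions: C(6,2) = 15 ways.
The other 4 form a derangement: !4 = 9.
Total: 15 × 9 = 135.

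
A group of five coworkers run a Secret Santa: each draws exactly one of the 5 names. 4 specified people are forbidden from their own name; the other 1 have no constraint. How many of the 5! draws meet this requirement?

Inclusion-exclusion on the 4 forbidden self-matches:
Σ_{j=0}^{4} (-1)^j C(4,j)(5-j)!
= C(4,0)·5! - C(4,1)·4! + C(4,2)·3! - C(4,3)·2! + C(4,4)·1!
= 120 - 96 + 36 - 8 + 1
= 53

53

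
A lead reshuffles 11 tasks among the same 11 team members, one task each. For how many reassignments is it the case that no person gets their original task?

!11 = 11! · Σ_{k=0}^{11} (-1)^k/k!
= 11! - 11!/1! + 11!/2! - 11!/3! + 11!/4! - 11!/5! + 11!/6! - 11!/7! + 11!/8! - 11!/9! + 11!/10! - 11!/11!
= 39916800 - 39916800 + 19958400 - 6652800 + 1663200 - 332640 + 55440 - 7920 + 990 - 110 + 11 - 1
= 14684570

14684570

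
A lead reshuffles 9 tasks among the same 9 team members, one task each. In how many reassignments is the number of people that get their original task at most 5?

Sum C(9,i)·!(9-i) for i = 0..5:
  i=0: C(9,0)·!9 = 1·133496 = 133496
  i=1: C(9,1)·!8 = 9·14833 = 133497
  i=2: C(9,2)·!7 = 36·1854 = 66744
  i=3: C(9,3)·!6 = 84·265 = 22260
  i=4: C(9,4)·!5 = 126·44 = 5544
  i=5: C(9,5)·!4 = 126·9 = 1134
Total = 362675.

362675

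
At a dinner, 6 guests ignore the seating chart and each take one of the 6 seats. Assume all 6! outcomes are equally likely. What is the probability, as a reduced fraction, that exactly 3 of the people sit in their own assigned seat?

Favorable outcomes: C(6,3)·!3 = 20·2 = 40.
Total outcomes: 6! = 720.
Probability = 40/720 = 1/18.

1/18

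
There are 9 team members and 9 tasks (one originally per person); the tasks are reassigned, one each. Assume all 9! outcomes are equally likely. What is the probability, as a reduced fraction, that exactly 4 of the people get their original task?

Favorable outcomes: C(9,4)·!5 = 126·44 = 5544.
Total outcomes: 9! = 362880.
Probability = 5544/362880 = 11/720.

11/720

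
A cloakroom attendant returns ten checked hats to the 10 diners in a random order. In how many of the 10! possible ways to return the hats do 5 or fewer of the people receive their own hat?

3626624

Sum C(10,i)·!(10-i) for i = 0..5:
  i=0: C(10,0)·!10 = 1·1334961 = 1334961
  i=1: C(10,1)·!9 = 10·133496 = 1334960
  i=2: C(10,2)·!8 = 45·14833 = 667485
  i=3: C(10,3)·!7 = 120·1854 = 222480
  i=4: C(10,4)·!6 = 210·265 = 55650
  i=5: C(10,5)·!5 = 252·44 = 11088
Total = 3626624.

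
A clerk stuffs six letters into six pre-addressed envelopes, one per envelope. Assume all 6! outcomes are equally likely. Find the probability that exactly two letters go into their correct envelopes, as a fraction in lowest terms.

3/16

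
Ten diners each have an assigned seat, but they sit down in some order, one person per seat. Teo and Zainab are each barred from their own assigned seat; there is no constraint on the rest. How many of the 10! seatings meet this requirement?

Inclusion-exclusion on the 2 forbidden self-matches:
Σ_{j=0}^{2} (-1)^j C(2,j)(10-j)!
= C(2,0)·10! - C(2,1)·9! + C(2,2)·8!
= 3628800 - 725760 + 40320
= 2943360

2943360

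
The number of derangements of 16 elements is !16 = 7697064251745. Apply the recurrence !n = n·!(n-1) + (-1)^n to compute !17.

130850092279664

!17 = 17·7697064251745 - 1 = 130850092279664.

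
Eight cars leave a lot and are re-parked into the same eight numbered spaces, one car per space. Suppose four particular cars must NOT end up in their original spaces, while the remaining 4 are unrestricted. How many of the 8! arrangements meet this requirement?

Let A_j be the event that the j-th constrained one is fixed. By inclusion-exclusion over the 4 events:
Σ_{j=0}^{4} (-1)^j C(4,j)(8-j)!
= C(4,0)·8! - C(4,1)·7! + C(4,2)·6! - C(4,3)·5! + C(4,4)·4!
= 40320 - 20160 + 4320 - 480 + 24
= 24024

24024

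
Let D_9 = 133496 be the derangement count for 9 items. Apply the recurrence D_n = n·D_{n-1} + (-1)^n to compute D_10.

1334961

D_10 = 10·133496 + 1 = 1334961.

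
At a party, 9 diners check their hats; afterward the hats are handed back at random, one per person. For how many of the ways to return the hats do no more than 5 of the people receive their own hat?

362675

Sum C(9,i)·!(9-i) for i = 0..5:
  i=0: C(9,0)·!9 = 1·133496 = 133496
  i=1: C(9,1)·!8 = 9·14833 = 133497
  i=2: C(9,2)·!7 = 36·1854 = 66744
  i=3: C(9,3)·!6 = 84·265 = 22260
  i=4: C(9,4)·!5 = 126·44 = 5544
  i=5: C(9,5)·!4 = 126·9 = 1134
Total = 362675.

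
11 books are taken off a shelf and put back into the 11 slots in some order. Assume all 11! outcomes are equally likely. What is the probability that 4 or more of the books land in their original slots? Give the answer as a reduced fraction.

378967/19958400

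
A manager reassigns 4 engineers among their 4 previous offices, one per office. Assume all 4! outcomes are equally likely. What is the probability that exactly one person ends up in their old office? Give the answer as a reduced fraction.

Favorable outcomes: C(4,1)·!3 = 4·2 = 8.
Total outcomes: 4! = 24.
Probability = 8/24 = 1/3.

1/3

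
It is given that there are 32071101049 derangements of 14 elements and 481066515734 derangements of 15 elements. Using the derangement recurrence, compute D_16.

7697064251745

D_16 = (16-1)·(D_15 + D_14) = 15·(481066515734 + 32071101049) = 15·513137616783 = 7697064251745.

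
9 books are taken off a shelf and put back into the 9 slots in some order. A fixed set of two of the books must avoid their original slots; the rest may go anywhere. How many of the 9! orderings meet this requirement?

287280

Inclusion-exclusion on the 2 forbidden self-matches:
Σ_{j=0}^{2} (-1)^j C(2,j)(9-j)!
= C(2,0)·9! - C(2,1)·8! + C(2,2)·7!
= 362880 - 80640 + 5040
= 287280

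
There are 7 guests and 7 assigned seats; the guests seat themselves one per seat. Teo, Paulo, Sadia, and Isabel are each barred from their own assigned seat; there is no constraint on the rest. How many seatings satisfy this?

Let A_j be the event that the j-th constrained one is fixed. By inclusion-exclusion over the 4 events:
Σ_{j=0}^{4} (-1)^j C(4,j)(7-j)!
= C(4,0)·7! - C(4,1)·6! + C(4,2)·5! - C(4,3)·4! + C(4,4)·3!
= 5040 - 2880 + 720 - 96 + 6
= 2790

2790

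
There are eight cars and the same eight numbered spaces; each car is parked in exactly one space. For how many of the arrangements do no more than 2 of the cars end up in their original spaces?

37085

# with exactly i fixed is C(8,i)·!(8-i); sum over i=0..2:
  i=0: C(8,0)·!8 = 1·14833 = 14833
  i=1: C(8,1)·!7 = 8·1854 = 14832
  i=2: C(8,2)·!6 = 28·265 = 7420
Total = 37085.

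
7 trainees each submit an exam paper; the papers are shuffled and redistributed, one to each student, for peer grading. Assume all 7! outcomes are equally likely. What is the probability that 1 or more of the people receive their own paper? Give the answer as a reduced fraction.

177/280

Favorable outcomes: Σ_{i≥1} C(7,i)·!(7-i) = 7·265 + 21·44 + 35·9 + 35·2 + 21·1 + 7·0 + 1·1 = 3186.
Total outcomes: 7! = 5040.
Probability = 3186/5040 = 177/280.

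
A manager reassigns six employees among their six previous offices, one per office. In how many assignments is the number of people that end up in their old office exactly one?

Pick the single fixed position: C(6,1) = 6 ways.
The other 5 form a derangement: !5 = 44.
Total: 6 × 44 = 264.

264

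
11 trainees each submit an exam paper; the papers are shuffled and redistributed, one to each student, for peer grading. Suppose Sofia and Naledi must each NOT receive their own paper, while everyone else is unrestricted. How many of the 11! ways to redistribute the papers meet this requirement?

33022080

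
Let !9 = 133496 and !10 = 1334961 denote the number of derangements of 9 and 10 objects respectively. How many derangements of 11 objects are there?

!11 = (11-1)·(!10 + !9) = 10·(1334961 + 133496) = 10·1468457 = 14684570.

14684570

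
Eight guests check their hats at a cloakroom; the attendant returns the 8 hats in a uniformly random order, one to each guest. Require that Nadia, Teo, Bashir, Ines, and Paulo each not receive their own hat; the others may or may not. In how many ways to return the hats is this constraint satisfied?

21234

Let A_j be the event that the j-th constrained one is fixed. By inclusion-exclusion over the 5 events:
Σ_{j=0}^{5} (-1)^j C(5,j)(8-j)!
= C(5,0)·8! - C(5,1)·7! + C(5,2)·6! - C(5,3)·5! + C(5,4)·4! - C(5,5)·3!
= 40320 - 25200 + 7200 - 1200 + 120 - 6
= 21234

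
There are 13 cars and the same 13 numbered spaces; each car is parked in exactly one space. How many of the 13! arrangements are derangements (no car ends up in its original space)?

2290792932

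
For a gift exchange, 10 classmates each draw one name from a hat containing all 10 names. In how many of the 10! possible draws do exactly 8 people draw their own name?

45

Pick the 8 fixed positions: C(10,8) = 45 ways.
The other 2 form a derangement: !2 = 1.
Total: 45 × 1 = 45.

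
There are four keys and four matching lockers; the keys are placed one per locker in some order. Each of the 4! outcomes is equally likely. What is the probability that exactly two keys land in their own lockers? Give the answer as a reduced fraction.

Favorable outcomes: C(4,2)·!2 = 6·1 = 6.
Total outcomes: 4! = 24.
Probability = 6/24 = 1/4.

1/4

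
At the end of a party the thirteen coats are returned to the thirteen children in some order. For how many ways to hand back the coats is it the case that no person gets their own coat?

The number of derangements of 13 is !13 = Σ_{k=0}^{13} (-1)^k·13!/k!
= 13! - 13!/1! + 13!/2! - 13!/3! + 13!/4! - 13!/5! + 13!/6! - 13!/7! + 13!/8! - 13!/9! + 13!/10! - 13!/11! + 13!/12! - 13!/13!
= 6227020800 - 6227020800 + 3113510400 - 1037836800 + 259459200 - 51891840 + 8648640 - 1235520 + 154440 - 17160 + 1716 - 156 + 13 - 1
= 2290792932

2290792932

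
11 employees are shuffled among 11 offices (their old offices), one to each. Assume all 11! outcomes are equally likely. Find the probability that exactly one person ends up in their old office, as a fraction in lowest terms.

Favorable outcomes: C(11,1)·!10 = 11·1334961 = 14684571.
Total outcomes: 11! = 39916800.
Probability = 14684571/39916800 = 16481/44800.

16481/44800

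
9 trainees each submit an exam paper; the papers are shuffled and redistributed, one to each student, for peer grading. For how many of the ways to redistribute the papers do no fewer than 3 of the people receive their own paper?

# with exactly i fixed is C(9,i)·!(9-i); sum over i=3..9:
  i=3: C(9,3)·!6 = 84·265 = 22260
  i=4: C(9,4)·!5 = 126·44 = 5544
  i=5: C(9,5)·!4 = 126·9 = 1134
  i=6: C(9,6)·!3 = 84·2 = 168
  i=7: C(9,7)·!2 = 36·1 = 36
  i=8: C(9,8)·!1 = 9·0 = 0
  i=9: C(9,9)·!0 = 1·1 = 1
Total = 29143.

29143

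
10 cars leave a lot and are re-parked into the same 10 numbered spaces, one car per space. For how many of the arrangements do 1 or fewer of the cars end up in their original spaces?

2669921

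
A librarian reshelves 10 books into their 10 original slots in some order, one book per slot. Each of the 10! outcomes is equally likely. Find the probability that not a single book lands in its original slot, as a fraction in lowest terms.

16481/44800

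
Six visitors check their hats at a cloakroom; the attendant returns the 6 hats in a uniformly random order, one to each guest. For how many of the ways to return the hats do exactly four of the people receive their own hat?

15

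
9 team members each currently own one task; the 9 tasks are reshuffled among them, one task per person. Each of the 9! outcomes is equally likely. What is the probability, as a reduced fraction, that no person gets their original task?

16687/45360

Favorable outcomes: !9 = 133496.
Total outcomes: 9! = 362880.
Probability = 133496/362880 = 16687/45360.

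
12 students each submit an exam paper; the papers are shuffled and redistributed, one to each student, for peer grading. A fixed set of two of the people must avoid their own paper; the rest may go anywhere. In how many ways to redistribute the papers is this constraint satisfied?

402796800

Inclusion-exclusion on the 2 forbidden self-matches:
Σ_{j=0}^{2} (-1)^j C(2,j)(12-j)!
= C(2,0)·12! - C(2,1)·11! + C(2,2)·10!
= 479001600 - 79833600 + 3628800
= 402796800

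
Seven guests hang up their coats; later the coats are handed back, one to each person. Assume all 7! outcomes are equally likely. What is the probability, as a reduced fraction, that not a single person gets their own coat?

103/280

Favorable outcomes: !7 = 1854.
Total outcomes: 7! = 5040.
Probability = 1854/5040 = 103/280.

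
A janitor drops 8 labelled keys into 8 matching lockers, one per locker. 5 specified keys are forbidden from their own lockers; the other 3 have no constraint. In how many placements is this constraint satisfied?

Inclusion-exclusion on the 5 forbidden self-matches:
Σ_{j=0}^{5} (-1)^j C(5,j)(8-j)!
= C(5,0)·8! - C(5,1)·7! + C(5,2)·6! - C(5,3)·5! + C(5,4)·4! - C(5,5)·3!
= 40320 - 25200 + 7200 - 1200 + 120 - 6
= 21234

21234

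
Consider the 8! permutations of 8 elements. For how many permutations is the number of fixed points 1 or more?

25487

Sum C(8,i)·!(8-i) for i = 1..8:
  i=1: C(8,1)·!7 = 8·1854 = 14832
  i=2: C(8,2)·!6 = 28·265 = 7420
  i=3: C(8,3)·!5 = 56·44 = 2464
  i=4: C(8,4)·!4 = 70·9 = 630
  i=5: C(8,5)·!3 = 56·2 = 112
  i=6: C(8,6)·!2 = 28·1 = 28
  i=7: C(8,7)·!1 = 8·0 = 0
  i=8: C(8,8)·!0 = 1·1 = 1
Total = 25487.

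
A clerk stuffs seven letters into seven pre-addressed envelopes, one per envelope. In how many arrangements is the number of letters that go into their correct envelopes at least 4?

92

# with exactly i fixed is C(7,i)·!(7-i); sum over i=4..7:
  i=4: C(7,4)·!3 = 35·2 = 70
  i=5: C(7,5)·!2 = 21·1 = 21
  i=6: C(7,6)·!1 = 7·0 = 0
  i=7: C(7,7)·!0 = 1·1 = 1
Total = 92.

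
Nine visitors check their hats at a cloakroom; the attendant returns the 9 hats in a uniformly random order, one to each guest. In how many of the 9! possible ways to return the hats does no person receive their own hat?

133496

Recurrence: !9 = 8·(!8 + !7).
!9 = 8·(14833 + 1854) = 8·16687 = 133496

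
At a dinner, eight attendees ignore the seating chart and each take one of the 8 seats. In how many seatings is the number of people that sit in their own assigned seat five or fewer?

40291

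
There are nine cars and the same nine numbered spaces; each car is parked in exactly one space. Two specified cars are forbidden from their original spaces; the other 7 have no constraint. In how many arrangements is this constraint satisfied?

287280

Let A_j be the event that the j-th constrained one is fixed. By inclusion-exclusion over the 2 events:
Σ_{j=0}^{2} (-1)^j C(2,j)(9-j)!
= C(2,0)·9! - C(2,1)·8! + C(2,2)·7!
= 362880 - 80640 + 5040
= 287280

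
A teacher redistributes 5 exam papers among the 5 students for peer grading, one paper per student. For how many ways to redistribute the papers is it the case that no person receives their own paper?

44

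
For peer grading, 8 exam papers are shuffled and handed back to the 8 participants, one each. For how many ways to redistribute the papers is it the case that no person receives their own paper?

14833

!8 is the nearest integer to 8!/e.
8! = 40320, and 40320/e ≈ 14832.90, so !8 = 14833.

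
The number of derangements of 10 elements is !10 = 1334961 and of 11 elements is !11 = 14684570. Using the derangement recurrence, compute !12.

176214841

!12 = (12-1)·(!11 + !10) = 11·(14684570 + 1334961) = 11·16019531 = 176214841.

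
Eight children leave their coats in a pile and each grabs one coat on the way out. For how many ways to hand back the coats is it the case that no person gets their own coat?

14833

Recurrence: !8 = 8·!7 + (-1)^8.
!8 = 8·1854 + 1 = 14833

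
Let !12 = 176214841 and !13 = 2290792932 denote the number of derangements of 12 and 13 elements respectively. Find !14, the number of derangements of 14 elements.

!14 = (14-1)·(!13 + !12) = 13·(2290792932 + 176214841) = 13·2467007773 = 32071101049.

32071101049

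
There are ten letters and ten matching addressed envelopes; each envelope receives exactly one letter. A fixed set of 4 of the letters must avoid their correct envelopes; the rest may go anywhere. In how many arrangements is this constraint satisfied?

Inclusion-exclusion on the 4 forbidden self-matches:
Σ_{j=0}^{4} (-1)^j C(4,j)(10-j)!
= C(4,0)·10! - C(4,1)·9! + C(4,2)·8! - C(4,3)·7! + C(4,4)·6!
= 3628800 - 1451520 + 241920 - 20160 + 720
= 2399760

2399760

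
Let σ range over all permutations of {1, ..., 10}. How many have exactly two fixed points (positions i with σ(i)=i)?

Pick the 2 fixed positions: C(10,2) = 45 ways.
The remaining 8 must be deranged: !8 = 14833.
Total: 45 × 14833 = 667485.

667485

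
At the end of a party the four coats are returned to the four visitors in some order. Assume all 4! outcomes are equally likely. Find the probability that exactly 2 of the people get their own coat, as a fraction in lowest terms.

Favorable outcomes: C(4,2)·!2 = 6·1 = 6.
Total outcomes: 4! = 24.
Probability = 6/24 = 1/4.

1/4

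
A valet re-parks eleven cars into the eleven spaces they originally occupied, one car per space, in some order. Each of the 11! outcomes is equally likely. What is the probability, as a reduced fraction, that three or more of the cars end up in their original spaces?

3205379/39916800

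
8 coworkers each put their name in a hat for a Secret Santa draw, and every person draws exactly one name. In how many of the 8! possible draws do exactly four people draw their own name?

Pick the 4 fixed positions: C(8,4) = 70 ways.
The remaining 4 must be deranged: !4 = 9.
Total: 70 × 9 = 630.

630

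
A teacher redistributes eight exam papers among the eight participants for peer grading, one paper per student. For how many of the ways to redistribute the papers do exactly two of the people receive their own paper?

7420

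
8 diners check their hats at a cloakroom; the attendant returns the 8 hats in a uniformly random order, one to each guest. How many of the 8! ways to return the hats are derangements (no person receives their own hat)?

The number of derangements of 8 is !8 = Σ_{k=0}^{8} (-1)^k·8!/k!
= 8! - 8!/1! + 8!/2! - 8!/3! + 8!/4! - 8!/5! + 8!/6! - 8!/7! + 8!/8!
= 40320 - 40320 + 20160 - 6720 + 1680 - 336 + 56 - 8 + 1
= 14833

14833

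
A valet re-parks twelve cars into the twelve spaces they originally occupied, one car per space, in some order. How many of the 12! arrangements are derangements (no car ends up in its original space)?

The subfactorial !12 = [12!/e] (nearest integer).
12! = 479001600, and 479001600/e ≈ 176214840.93, so !12 = 176214841.

176214841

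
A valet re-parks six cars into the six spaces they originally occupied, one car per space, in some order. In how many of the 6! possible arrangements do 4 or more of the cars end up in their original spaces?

16

Sum C(6,i)·!(6-i) for i = 4..6:
  i=4: C(6,4)·!2 = 15·1 = 15
  i=5: C(6,5)·!1 = 6·0 = 0
  i=6: C(6,6)·!0 = 1·1 = 1
Total = 16.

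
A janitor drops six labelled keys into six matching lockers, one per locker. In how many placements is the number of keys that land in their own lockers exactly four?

15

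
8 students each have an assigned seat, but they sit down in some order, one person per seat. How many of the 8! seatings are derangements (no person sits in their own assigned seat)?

14833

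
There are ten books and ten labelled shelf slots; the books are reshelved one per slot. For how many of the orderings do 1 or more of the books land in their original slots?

# with exactly i fixed is C(10,i)·!(10-i); sum over i=1..10:
  i=1: C(10,1)·!9 = 10·133496 = 1334960
  i=2: C(10,2)·!8 = 45·14833 = 667485
  i=3: C(10,3)·!7 = 120·1854 = 222480
  i=4: C(10,4)·!6 = 210·265 = 55650
  i=5: C(10,5)·!5 = 252·44 = 11088
  i=6: C(10,6)·!4 = 210·9 = 1890
  i=7: C(10,7)·!3 = 120·2 = 240
  i=8: C(10,8)·!2 = 45·1 = 45
  i=9: C(10,9)·!1 = 10·0 = 0
  i=10: C(10,10)·!0 = 1·1 = 1
Total = 2293839.

2293839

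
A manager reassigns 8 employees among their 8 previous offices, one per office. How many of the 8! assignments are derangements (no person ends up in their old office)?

14833

Recurrence: !8 = 7·(!7 + !6).
!8 = 7·(1854 + 265) = 7·2119 = 14833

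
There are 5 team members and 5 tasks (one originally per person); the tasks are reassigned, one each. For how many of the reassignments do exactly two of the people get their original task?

20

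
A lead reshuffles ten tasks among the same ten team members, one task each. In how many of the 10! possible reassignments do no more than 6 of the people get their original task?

Sum C(10,i)·!(10-i) for i = 0..6:
  i=0: C(10,0)·!10 = 1·1334961 = 1334961
  i=1: C(10,1)·!9 = 10·133496 = 1334960
  i=2: C(10,2)·!8 = 45·14833 = 667485
  i=3: C(10,3)·!7 = 120·1854 = 222480
  i=4: C(10,4)·!6 = 210·265 = 55650
  i=5: C(10,5)·!5 = 252·44 = 11088
  i=6: C(10,6)·!4 = 210·9 = 1890
Total = 3628514.

3628514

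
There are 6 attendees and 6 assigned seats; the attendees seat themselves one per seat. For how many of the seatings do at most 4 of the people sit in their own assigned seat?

Sum C(6,i)·!(6-i) for i = 0..4:
  i=0: C(6,0)·!6 = 1·265 = 265
  i=1: C(6,1)·!5 = 6·44 = 264
  i=2: C(6,2)·!4 = 15·9 = 135
  i=3: C(6,3)·!3 = 20·2 = 40
  i=4: C(6,4)·!2 = 15·1 = 15
Total = 719.

719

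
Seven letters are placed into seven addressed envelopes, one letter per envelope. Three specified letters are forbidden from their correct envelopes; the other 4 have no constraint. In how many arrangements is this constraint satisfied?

3216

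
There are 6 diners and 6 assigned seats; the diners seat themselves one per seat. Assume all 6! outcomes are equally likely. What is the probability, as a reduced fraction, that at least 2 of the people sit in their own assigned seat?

Favorable outcomes: Σ_{i≥2} C(6,i)·!(6-i) = 15·9 + 20·2 + 15·1 + 6·0 + 1·1 = 191.
Total outcomes: 6! = 720.
Probability = 191/720 = 191/720.

191/720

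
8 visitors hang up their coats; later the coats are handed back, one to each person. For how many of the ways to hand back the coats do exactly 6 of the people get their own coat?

28

Choose which 6 of the 8 are fixed: C(8,6) = 28.
The other 2 form a derangement: !2 = 1.
Total: 28 × 1 = 28.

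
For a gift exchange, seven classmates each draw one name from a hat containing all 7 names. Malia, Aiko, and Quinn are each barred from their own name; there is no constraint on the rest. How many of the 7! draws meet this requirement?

3216

Inclusion-exclusion on the 3 forbidden self-matches:
Σ_{j=0}^{3} (-1)^j C(3,j)(7-j)!
= C(3,0)·7! - C(3,1)·6! + C(3,2)·5! - C(3,3)·4!
= 5040 - 2160 + 360 - 24
= 3216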